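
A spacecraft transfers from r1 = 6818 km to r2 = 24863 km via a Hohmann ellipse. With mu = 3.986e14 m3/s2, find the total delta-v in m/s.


V1 = sqrt(mu/r1) = 7646.1 m/s
dV1 = V1*(sqrt(2*r2/(r1+r2)) - 1) = 1933.17 m/s
V2 = sqrt(mu/r2) = 4003.98 m/s
dV2 = V2*(1 - sqrt(2*r1/(r1+r2))) = 1377.13 m/s
Total dV = 3310 m/s

3310 m/s


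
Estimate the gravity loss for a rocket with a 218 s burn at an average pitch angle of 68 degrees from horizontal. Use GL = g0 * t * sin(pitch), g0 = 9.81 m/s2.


GL = 9.81 * 218 * sin(68 deg) = 1983 m/s

1983 m/s


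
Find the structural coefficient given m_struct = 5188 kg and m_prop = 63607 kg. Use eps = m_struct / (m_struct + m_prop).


eps = 5188 / (5188 + 63607) = 0.0754

0.0754


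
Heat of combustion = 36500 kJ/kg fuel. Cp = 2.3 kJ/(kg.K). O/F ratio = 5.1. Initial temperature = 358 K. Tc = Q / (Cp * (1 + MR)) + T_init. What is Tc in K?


Tc = 36500 / (2.3 * (1 + 5.1)) + 358 = 2960 K

2960 K


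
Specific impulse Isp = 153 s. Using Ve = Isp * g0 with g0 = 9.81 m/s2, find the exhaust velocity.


Ve = Isp * g0 = 153 * 9.81 = 1500.9 m/s

1500.9 m/s


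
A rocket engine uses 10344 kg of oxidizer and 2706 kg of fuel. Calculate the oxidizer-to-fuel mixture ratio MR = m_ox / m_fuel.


MR = 10344 / 2706 = 3.82

3.82


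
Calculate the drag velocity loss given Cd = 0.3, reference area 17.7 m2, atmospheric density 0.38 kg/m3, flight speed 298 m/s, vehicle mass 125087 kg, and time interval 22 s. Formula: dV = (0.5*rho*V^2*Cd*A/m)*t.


D = 0.5 * 0.38 * 298^2 * 0.3 * 17.7 = 89594.36 N
a = 89594.36 / 125087 = 0.7163 m/s2
dV = 0.7163 * 22 = 15.8 m/s

15.8 m/s


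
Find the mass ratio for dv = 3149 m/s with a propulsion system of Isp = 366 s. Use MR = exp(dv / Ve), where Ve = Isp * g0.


Ve = 366 * 9.81 = 3590.46 m/s
MR = exp(3149 / 3590.46) = 2.404

2.404


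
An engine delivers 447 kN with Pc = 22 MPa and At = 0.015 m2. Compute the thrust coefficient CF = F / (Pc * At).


CF = 447000 / (22e6 * 0.015) = 1.35

1.35


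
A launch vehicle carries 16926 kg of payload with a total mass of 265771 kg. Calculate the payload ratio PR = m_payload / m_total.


PR = 16926 / 265771 = 0.0637

0.0637


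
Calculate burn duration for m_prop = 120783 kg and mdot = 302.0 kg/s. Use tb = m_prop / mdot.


tb = 120783 / 302.0 = 399.9 s

399.9 s


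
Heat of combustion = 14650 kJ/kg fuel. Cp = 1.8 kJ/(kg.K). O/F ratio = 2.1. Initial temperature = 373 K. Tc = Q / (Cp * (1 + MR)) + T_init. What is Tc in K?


Tc = 14650 / (1.8 * (1 + 2.1)) + 373 = 2998 K

2998 K


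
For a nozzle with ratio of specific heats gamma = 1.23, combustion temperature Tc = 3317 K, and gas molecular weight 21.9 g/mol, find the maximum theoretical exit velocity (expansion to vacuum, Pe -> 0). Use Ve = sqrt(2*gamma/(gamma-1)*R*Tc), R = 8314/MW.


R = 8314 / 21.9 = 379.63 J/(kg.K)
Ve = sqrt(2 * 1.23 / (1.23 - 1) * 379.63 * 3317) = 3670 m/s

3670 m/s


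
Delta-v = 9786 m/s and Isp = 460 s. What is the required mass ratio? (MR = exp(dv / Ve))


Ve = 460 * 9.81 = 4512.6 m/s
MR = exp(9786 / 4512.6) = 8.746

8.746


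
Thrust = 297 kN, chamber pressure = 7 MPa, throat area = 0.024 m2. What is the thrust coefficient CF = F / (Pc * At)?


CF = 297000 / (7e6 * 0.024) = 1.77

1.77


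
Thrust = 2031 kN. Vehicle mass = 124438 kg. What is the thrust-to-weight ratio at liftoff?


TWR = 2031000 / (124438 * 9.81) = 1.66

1.66


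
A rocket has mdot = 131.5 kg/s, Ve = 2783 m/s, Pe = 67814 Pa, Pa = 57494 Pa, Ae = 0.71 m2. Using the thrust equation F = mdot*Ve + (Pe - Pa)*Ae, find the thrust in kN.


F = 131.5 * 2783 + (67814 - 57494) * 0.71 = 373292.0 N = 373.3 kN

373.3 kN


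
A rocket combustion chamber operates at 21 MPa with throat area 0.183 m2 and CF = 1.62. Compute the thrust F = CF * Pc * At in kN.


F = 1.62 * 21e6 * 0.183 = 6.2257e+06 N = 6225.7 kN

6225.7 kN


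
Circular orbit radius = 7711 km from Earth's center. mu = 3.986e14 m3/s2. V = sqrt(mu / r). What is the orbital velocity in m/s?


V = sqrt(3.986e14 / 7711000) = 7190 m/s

7190 m/s


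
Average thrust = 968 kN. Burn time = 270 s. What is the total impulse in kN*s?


It = 968 * 270 = 261360 kN*s

261360 kN*s


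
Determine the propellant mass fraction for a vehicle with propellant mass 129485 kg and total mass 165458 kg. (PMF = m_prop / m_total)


PMF = 129485 / 165458 = 0.783

0.783


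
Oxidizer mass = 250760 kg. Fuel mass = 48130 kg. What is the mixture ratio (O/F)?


MR = 250760 / 48130 = 5.21

5.21


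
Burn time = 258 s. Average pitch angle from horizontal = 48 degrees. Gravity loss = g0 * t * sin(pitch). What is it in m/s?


GL = 9.81 * 258 * sin(48 deg) = 1881 m/s

1881 m/s


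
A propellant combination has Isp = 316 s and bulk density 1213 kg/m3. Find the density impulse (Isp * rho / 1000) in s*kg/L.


rho*Isp = 316 * 1213 / 1000 = 383 s*kg/L

383 s*kg/L


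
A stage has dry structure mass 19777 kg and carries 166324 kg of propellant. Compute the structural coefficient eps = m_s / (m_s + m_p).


eps = 19777 / (19777 + 166324) = 0.1063

0.1063


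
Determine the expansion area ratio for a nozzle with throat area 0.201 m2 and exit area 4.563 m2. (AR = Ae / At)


AR = 4.563 / 0.201 = 22.7

22.7


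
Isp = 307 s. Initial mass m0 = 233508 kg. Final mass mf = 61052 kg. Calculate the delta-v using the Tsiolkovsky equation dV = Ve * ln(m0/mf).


Ve = 307 * 9.81 = 3011.67 m/s
dV = 3011.67 * ln(233508/61052) = 4040 m/s

4040 m/s


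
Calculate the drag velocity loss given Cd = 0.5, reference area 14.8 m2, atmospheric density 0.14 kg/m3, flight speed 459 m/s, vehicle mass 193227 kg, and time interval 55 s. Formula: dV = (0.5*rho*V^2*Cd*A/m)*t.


D = 0.5 * 0.14 * 459^2 * 0.5 * 14.8 = 109132.76 N
a = 109132.76 / 193227 = 0.5648 m/s2
dV = 0.5648 * 55 = 31.1 m/s

31.1 m/s


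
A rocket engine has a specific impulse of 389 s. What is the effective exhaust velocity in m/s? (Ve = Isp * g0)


Ve = Isp * g0 = 389 * 9.81 = 3816.1 m/s

3816.1 m/s


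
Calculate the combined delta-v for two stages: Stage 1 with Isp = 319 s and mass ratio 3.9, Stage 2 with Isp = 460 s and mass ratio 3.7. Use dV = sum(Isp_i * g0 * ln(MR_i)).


dV1 = 319 * 9.81 * ln(3.9) = 4259.0 m/s
dV2 = 460 * 9.81 * ln(3.7) = 5904.0 m/s
Total dV = 4259.0 + 5904.0 = 10163.0 m/s ~ 10163 m/s

10163 m/s


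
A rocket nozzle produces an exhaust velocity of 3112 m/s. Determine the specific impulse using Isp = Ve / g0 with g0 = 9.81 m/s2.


Isp = Ve / g0 = 3112 / 9.81 = 317.2 s

317.2 s


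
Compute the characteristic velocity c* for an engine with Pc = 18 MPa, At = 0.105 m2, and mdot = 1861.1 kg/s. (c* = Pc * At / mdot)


c* = 18e6 * 0.105 / 1861.1 = 1016 m/s

1016 m/s


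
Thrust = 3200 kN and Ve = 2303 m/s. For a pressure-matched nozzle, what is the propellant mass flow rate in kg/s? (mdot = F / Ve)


mdot = F / Ve = 3200000 / 2303 = 1389.5 kg/s

1389.5 kg/s


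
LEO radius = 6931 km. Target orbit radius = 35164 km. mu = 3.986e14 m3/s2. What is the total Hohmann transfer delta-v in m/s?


V1 = sqrt(mu/r1) = 7583.52 m/s
dV1 = V1*(sqrt(2*r2/(r1+r2)) - 1) = 2218.59 m/s
V2 = sqrt(mu/r2) = 3366.82 m/s
dV2 = V2*(1 - sqrt(2*r1/(r1+r2))) = 1434.77 m/s
Total dV = 3653 m/s

3653 m/s


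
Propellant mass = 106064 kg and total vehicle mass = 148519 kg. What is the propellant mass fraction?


PMF = 106064 / 148519 = 0.714

0.714


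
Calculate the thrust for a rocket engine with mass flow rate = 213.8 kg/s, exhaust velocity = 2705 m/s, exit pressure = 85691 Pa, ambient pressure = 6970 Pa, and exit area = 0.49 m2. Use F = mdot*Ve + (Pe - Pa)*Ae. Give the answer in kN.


F = 213.8 * 2705 + (85691 - 6970) * 0.49 = 616902.0 N = 616.9 kN

616.9 kN


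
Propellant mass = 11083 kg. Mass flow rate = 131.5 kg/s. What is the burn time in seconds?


tb = 11083 / 131.5 = 84.3 s

84.3 s


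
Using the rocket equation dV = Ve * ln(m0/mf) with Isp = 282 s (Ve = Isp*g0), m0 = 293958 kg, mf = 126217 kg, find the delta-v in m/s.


Ve = 282 * 9.81 = 2766.42 m/s
dV = 2766.42 * ln(293958/126217) = 2339 m/s

2339 m/s


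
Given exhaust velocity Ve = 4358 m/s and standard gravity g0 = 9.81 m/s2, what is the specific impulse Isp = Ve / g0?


Isp = Ve / g0 = 4358 / 9.81 = 444.2 s

444.2 s


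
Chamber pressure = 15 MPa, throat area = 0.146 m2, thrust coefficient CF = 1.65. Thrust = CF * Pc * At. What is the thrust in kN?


F = 1.65 * 15e6 * 0.146 = 3.6135e+06 N = 3613.5 kN

3613.5 kN


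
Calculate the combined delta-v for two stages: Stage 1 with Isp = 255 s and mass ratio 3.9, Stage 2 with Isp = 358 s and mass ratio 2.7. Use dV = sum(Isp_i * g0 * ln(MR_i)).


dV1 = 255 * 9.81 * ln(3.9) = 3404.6 m/s
dV2 = 358 * 9.81 * ln(2.7) = 3488.3 m/s
Total dV = 3404.6 + 3488.3 = 6892.9 m/s ~ 6893 m/s

6893 m/s


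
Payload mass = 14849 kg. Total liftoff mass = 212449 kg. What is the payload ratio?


PR = 14849 / 212449 = 0.0699

0.0699


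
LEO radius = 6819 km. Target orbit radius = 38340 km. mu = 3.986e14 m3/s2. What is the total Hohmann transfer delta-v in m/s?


V1 = sqrt(mu/r1) = 7645.54 m/s
dV1 = V1*(sqrt(2*r2/(r1+r2)) - 1) = 2317.16 m/s
V2 = sqrt(mu/r2) = 3224.35 m/s
dV2 = V2*(1 - sqrt(2*r1/(r1+r2))) = 1452.43 m/s
Total dV = 3770 m/s

3770 m/s


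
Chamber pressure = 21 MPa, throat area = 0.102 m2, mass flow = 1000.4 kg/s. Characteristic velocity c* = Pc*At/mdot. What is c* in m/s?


c* = 21e6 * 0.102 / 1000.4 = 2141 m/s

2141 m/s


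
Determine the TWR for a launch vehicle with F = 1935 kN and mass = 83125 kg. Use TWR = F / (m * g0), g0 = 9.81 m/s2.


TWR = 1935000 / (83125 * 9.81) = 2.37

2.37


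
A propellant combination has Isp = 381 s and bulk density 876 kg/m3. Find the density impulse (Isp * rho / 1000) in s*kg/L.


rho*Isp = 381 * 876 / 1000 = 334 s*kg/L

334 s*kg/L


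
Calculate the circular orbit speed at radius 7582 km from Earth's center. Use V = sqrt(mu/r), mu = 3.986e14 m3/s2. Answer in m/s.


V = sqrt(3.986e14 / 7582000) = 7251 m/s

7251 m/s


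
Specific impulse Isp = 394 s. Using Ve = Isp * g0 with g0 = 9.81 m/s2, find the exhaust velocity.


Ve = Isp * g0 = 394 * 9.81 = 3865.1 m/s

3865.1 m/s


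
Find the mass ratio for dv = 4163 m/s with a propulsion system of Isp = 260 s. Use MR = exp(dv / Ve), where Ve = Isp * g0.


Ve = 260 * 9.81 = 2550.6 m/s
MR = exp(4163 / 2550.6) = 5.115

5.115


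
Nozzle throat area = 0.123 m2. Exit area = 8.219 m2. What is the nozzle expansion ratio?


AR = 8.219 / 0.123 = 66.8

66.8


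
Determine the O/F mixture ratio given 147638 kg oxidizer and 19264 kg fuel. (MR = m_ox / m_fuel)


MR = 147638 / 19264 = 7.66

7.66


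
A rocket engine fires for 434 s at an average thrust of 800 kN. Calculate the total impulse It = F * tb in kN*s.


It = 800 * 434 = 347200 kN*s

347200 kN*s


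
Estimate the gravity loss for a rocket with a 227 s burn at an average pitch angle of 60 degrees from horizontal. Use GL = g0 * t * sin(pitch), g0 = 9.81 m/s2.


GL = 9.81 * 227 * sin(60 deg) = 1929 m/s

1929 m/s


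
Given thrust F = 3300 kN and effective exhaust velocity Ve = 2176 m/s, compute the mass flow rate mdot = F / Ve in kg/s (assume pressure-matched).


mdot = F / Ve = 3300000 / 2176 = 1516.5 kg/s

1516.5 kg/s


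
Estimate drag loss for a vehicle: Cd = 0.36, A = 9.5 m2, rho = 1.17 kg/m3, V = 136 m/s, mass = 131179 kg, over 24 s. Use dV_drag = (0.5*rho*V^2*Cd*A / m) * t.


D = 0.5 * 1.17 * 136^2 * 0.36 * 9.5 = 37004.95 N
a = 37004.95 / 131179 = 0.2821 m/s2
dV = 0.2821 * 24 = 6.8 m/s

6.8 m/s


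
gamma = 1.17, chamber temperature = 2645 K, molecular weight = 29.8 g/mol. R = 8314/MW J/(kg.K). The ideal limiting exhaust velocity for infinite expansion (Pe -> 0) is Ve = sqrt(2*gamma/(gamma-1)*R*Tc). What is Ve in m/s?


R = 8314 / 29.8 = 278.99 J/(kg.K)
Ve = sqrt(2 * 1.17 / (1.17 - 1) * 278.99 * 2645) = 3187 m/s

3187 m/s


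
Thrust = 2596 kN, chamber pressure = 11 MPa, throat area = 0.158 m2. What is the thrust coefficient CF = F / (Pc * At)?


CF = 2596000 / (11e6 * 0.158) = 1.49

1.49


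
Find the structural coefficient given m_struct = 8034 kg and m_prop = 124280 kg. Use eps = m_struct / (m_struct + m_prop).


eps = 8034 / (8034 + 124280) = 0.0607

0.0607


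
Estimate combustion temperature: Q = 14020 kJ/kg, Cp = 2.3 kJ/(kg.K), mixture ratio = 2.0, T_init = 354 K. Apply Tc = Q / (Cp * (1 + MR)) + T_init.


Tc = 14020 / (2.3 * (1 + 2.0)) + 354 = 2386 K

2386 K


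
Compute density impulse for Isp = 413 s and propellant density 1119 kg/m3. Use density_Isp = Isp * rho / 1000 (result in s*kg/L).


rho*Isp = 413 * 1119 / 1000 = 462 s*kg/L

462 s*kg/L


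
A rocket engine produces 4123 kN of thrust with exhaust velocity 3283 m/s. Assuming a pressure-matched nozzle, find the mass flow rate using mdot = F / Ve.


mdot = F / Ve = 4123000 / 3283 = 1255.9 kg/s

1255.9 kg/s


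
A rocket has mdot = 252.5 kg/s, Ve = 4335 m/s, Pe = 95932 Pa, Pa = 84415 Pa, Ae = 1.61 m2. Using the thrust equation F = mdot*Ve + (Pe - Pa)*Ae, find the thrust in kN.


F = 252.5 * 4335 + (95932 - 84415) * 1.61 = 1.1131e+06 N = 1113.1 kN

1113.1 kN


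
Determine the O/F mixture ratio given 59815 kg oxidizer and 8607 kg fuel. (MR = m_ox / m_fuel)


MR = 59815 / 8607 = 6.95

6.95


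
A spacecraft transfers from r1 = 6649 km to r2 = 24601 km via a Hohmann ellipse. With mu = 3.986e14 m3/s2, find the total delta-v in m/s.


V1 = sqrt(mu/r1) = 7742.67 m/s
dV1 = V1*(sqrt(2*r2/(r1+r2)) - 1) = 1972.65 m/s
V2 = sqrt(mu/r2) = 4025.24 m/s
dV2 = V2*(1 - sqrt(2*r1/(r1+r2))) = 1399.45 m/s
Total dV = 3372 m/s

3372 m/s


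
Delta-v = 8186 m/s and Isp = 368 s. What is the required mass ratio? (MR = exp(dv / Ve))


Ve = 368 * 9.81 = 3610.08 m/s
MR = exp(8186 / 3610.08) = 9.656

9.656


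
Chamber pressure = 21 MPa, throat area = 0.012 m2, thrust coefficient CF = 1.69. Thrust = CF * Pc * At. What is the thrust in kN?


F = 1.69 * 21e6 * 0.012 = 425880.0 N = 425.9 kN

425.9 kN


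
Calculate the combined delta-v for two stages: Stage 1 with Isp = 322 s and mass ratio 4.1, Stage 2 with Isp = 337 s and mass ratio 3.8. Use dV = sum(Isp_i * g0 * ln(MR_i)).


dV1 = 322 * 9.81 * ln(4.1) = 4457.1 m/s
dV2 = 337 * 9.81 * ln(3.8) = 4413.5 m/s
Total dV = 4457.1 + 4413.5 = 8870.6 m/s ~ 8871 m/s

8871 m/s


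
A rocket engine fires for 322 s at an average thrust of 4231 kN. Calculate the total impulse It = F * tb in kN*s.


It = 4231 * 322 = 1362382 kN*s

1362382 kN*s


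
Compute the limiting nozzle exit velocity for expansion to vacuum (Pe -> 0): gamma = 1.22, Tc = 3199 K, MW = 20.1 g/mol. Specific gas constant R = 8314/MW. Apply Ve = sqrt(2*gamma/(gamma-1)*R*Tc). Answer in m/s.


R = 8314 / 20.1 = 413.63 J/(kg.K)
Ve = sqrt(2 * 1.22 / (1.22 - 1) * 413.63 * 3199) = 3831 m/s

3831 m/s


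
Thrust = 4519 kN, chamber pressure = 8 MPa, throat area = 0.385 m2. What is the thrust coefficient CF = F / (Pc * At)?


CF = 4519000 / (8e6 * 0.385) = 1.47

1.47


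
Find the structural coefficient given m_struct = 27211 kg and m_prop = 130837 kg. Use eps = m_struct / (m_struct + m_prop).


eps = 27211 / (27211 + 130837) = 0.1722

0.1722


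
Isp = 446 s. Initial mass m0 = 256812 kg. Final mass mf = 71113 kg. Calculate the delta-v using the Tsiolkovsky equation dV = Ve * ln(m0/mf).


Ve = 446 * 9.81 = 4375.26 m/s
dV = 4375.26 * ln(256812/71113) = 5618 m/s

5618 m/s


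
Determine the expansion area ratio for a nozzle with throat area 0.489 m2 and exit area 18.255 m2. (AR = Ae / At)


AR = 18.255 / 0.489 = 37.3

37.3


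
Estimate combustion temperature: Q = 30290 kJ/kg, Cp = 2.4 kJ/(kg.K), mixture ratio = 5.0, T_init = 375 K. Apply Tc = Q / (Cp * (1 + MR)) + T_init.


Tc = 30290 / (2.4 * (1 + 5.0)) + 375 = 2478 K

2478 K


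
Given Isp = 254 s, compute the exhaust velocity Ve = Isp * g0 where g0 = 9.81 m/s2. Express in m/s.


Ve = Isp * g0 = 254 * 9.81 = 2491.7 m/s

2491.7 m/s


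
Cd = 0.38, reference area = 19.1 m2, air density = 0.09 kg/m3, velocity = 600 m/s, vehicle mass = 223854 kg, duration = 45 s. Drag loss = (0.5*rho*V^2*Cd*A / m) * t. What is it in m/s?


D = 0.5 * 0.09 * 600^2 * 0.38 * 19.1 = 117579.6 N
a = 117579.6 / 223854 = 0.5253 m/s2
dV = 0.5253 * 45 = 23.6 m/s

23.6 m/s


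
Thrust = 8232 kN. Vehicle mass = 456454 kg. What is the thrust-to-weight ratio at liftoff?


TWR = 8232000 / (456454 * 9.81) = 1.84

1.84


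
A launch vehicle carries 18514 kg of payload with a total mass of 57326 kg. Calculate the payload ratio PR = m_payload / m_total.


PR = 18514 / 57326 = 0.323

0.323


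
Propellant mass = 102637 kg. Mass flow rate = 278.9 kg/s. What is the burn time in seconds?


tb = 102637 / 278.9 = 368.0 s

368.0 s


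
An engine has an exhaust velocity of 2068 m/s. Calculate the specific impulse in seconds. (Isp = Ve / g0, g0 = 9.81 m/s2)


Isp = Ve / g0 = 2068 / 9.81 = 210.8 s

210.8 s


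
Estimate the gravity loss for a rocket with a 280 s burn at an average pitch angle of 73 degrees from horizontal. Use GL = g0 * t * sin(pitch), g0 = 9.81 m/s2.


GL = 9.81 * 280 * sin(73 deg) = 2627 m/s

2627 m/s


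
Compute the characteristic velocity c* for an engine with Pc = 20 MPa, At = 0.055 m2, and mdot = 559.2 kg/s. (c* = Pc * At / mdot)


c* = 20e6 * 0.055 / 559.2 = 1967 m/s

1967 m/s


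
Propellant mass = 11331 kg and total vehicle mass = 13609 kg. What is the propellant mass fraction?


PMF = 11331 / 13609 = 0.833

0.833


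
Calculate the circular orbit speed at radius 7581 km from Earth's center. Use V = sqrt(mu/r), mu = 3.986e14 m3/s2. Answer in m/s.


V = sqrt(3.986e14 / 7581000) = 7251 m/s

7251 m/s


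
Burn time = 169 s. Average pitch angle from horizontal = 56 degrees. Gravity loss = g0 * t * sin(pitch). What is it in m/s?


GL = 9.81 * 169 * sin(56 deg) = 1374 m/s

1374 m/s


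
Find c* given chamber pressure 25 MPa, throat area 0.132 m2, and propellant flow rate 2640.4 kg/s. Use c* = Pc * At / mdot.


c* = 25e6 * 0.132 / 2640.4 = 1250 m/s

1250 m/s


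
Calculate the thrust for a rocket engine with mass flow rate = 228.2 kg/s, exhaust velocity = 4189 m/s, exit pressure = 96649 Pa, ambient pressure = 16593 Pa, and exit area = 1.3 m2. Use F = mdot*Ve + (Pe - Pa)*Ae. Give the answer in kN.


F = 228.2 * 4189 + (96649 - 16593) * 1.3 = 1.0600e+06 N = 1060.0 kN

1060.0 kN


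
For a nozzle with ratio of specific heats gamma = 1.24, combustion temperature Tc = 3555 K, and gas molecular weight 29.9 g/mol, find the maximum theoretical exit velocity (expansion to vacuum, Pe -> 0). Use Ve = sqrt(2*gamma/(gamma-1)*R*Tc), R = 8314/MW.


R = 8314 / 29.9 = 278.06 J/(kg.K)
Ve = sqrt(2 * 1.24 / (1.24 - 1) * 278.06 * 3555) = 3196 m/s

3196 m/s


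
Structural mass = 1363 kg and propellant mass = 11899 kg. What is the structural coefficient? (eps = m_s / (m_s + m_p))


eps = 1363 / (1363 + 11899) = 0.1028

0.1028


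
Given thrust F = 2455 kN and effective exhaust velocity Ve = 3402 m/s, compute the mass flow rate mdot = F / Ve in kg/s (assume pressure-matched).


mdot = F / Ve = 2455000 / 3402 = 721.6 kg/s

721.6 kg/s


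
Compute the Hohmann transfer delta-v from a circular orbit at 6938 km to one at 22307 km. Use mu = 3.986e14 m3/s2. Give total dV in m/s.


V1 = sqrt(mu/r1) = 7579.69 m/s
dV1 = V1*(sqrt(2*r2/(r1+r2)) - 1) = 1782.15 m/s
V2 = sqrt(mu/r2) = 4227.15 m/s
dV2 = V2*(1 - sqrt(2*r1/(r1+r2))) = 1315.4 m/s
Total dV = 3098 m/s

3098 m/s


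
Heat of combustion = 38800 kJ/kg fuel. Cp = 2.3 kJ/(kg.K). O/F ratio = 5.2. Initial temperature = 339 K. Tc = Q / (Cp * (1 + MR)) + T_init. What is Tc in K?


Tc = 38800 / (2.3 * (1 + 5.2)) + 339 = 3060 K

3060 K


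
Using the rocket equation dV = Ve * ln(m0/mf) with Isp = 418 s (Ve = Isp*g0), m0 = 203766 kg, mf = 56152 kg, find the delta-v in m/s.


Ve = 418 * 9.81 = 4100.58 m/s
dV = 4100.58 * ln(203766/56152) = 5285 m/s

5285 m/s


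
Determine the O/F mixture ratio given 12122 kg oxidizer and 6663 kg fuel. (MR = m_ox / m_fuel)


MR = 12122 / 6663 = 1.82

1.82


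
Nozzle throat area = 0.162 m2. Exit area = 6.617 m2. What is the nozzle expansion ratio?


AR = 6.617 / 0.162 = 40.8

40.8


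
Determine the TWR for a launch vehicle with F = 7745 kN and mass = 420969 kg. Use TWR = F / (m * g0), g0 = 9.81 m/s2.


TWR = 7745000 / (420969 * 9.81) = 1.88

1.88


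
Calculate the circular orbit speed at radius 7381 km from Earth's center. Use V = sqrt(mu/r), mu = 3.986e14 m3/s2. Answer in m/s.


V = sqrt(3.986e14 / 7381000) = 7349 m/s

7349 m/s


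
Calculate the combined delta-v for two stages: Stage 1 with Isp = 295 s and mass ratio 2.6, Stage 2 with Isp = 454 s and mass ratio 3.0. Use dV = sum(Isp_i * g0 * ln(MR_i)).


dV1 = 295 * 9.81 * ln(2.6) = 2765.2 m/s
dV2 = 454 * 9.81 * ln(3.0) = 4892.9 m/s
Total dV = 2765.2 + 4892.9 = 7658.1 m/s ~ 7658 m/s

7658 m/s


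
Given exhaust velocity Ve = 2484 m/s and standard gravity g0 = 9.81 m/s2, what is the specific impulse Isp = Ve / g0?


Isp = Ve / g0 = 2484 / 9.81 = 253.2 s

253.2 s


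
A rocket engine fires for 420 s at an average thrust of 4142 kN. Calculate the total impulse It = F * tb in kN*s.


It = 4142 * 420 = 1739640 kN*s

1739640 kN*s


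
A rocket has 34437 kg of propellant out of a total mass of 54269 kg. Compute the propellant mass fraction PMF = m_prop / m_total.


PMF = 34437 / 54269 = 0.635

0.635


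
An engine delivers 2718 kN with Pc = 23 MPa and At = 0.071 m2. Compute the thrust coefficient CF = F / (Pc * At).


CF = 2718000 / (23e6 * 0.071) = 1.66

1.66


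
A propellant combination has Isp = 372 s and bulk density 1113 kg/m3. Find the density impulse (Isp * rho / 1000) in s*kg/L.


rho*Isp = 372 * 1113 / 1000 = 414 s*kg/L

414 s*kg/L


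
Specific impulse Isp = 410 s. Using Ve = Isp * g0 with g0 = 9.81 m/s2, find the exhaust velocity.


Ve = Isp * g0 = 410 * 9.81 = 4022.1 m/s

4022.1 m/s


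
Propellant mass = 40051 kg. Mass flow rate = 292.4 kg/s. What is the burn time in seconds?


tb = 40051 / 292.4 = 137.0 s

137.0 s


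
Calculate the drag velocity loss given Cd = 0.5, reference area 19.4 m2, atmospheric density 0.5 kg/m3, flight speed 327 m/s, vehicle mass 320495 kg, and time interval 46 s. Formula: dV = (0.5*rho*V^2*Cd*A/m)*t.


D = 0.5 * 0.5 * 327^2 * 0.5 * 19.4 = 259302.82 N
a = 259302.82 / 320495 = 0.8091 m/s2
dV = 0.8091 * 46 = 37.2 m/s

37.2 m/s


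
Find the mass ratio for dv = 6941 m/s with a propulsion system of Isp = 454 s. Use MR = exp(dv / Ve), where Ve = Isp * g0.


Ve = 454 * 9.81 = 4453.74 m/s
MR = exp(6941 / 4453.74) = 4.752

4.752


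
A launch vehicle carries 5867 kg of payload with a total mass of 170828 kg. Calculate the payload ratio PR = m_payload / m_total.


PR = 5867 / 170828 = 0.0343

0.0343


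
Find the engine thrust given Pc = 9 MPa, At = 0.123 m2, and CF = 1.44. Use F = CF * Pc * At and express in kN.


F = 1.44 * 9e6 * 0.123 = 1.5941e+06 N = 1594.1 kN

1594.1 kN


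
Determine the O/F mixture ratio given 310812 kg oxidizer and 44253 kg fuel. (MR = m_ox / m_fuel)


MR = 310812 / 44253 = 7.02

7.02


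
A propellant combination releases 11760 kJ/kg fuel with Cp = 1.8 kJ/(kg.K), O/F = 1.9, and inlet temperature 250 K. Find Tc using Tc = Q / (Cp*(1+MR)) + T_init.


Tc = 11760 / (1.8 * (1 + 1.9)) + 250 = 2503 K

2503 K


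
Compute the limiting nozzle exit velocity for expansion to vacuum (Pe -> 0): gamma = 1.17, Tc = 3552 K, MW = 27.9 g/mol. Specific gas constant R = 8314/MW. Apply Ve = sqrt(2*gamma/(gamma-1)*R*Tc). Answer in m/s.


R = 8314 / 27.9 = 297.99 J/(kg.K)
Ve = sqrt(2 * 1.17 / (1.17 - 1) * 297.99 * 3552) = 3817 m/s

3817 m/s


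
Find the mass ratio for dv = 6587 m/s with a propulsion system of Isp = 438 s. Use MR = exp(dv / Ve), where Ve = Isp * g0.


Ve = 438 * 9.81 = 4296.78 m/s
MR = exp(6587 / 4296.78) = 4.632

4.632


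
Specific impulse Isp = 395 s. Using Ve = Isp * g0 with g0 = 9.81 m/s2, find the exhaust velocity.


Ve = Isp * g0 = 395 * 9.81 = 3875.0 m/s

3875.0 m/s


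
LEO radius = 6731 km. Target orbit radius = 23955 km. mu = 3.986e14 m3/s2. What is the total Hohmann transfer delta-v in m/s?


V1 = sqrt(mu/r1) = 7695.36 m/s
dV1 = V1*(sqrt(2*r2/(r1+r2)) - 1) = 1920.14 m/s
V2 = sqrt(mu/r2) = 4079.16 m/s
dV2 = V2*(1 - sqrt(2*r1/(r1+r2))) = 1377.35 m/s
Total dV = 3297 m/s

3297 m/s


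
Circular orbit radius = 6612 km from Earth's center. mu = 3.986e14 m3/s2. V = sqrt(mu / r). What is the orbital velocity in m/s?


V = sqrt(3.986e14 / 6612000) = 7764 m/s

7764 m/s


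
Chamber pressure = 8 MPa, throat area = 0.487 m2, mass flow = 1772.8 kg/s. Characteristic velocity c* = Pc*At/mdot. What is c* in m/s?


c* = 8e6 * 0.487 / 1772.8 = 2198 m/s

2198 m/s


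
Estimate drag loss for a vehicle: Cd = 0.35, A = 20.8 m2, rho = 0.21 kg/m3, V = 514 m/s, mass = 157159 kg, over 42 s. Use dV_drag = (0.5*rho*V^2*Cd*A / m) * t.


D = 0.5 * 0.21 * 514^2 * 0.35 * 20.8 = 201951.42 N
a = 201951.42 / 157159 = 1.285 m/s2
dV = 1.285 * 42 = 54.0 m/s

54.0 m/s


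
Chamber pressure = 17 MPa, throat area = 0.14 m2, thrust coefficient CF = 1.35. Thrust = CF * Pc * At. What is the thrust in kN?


F = 1.35 * 17e6 * 0.14 = 3.2130e+06 N = 3213.0 kN

3213.0 kN


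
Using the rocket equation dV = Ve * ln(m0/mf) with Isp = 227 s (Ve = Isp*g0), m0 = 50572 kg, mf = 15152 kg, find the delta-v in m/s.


Ve = 227 * 9.81 = 2226.87 m/s
dV = 2226.87 * ln(50572/15152) = 2684 m/s

2684 m/s


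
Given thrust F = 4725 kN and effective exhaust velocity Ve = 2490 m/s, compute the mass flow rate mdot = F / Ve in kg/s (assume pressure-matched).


mdot = F / Ve = 4725000 / 2490 = 1897.6 kg/s

1897.6 kg/s


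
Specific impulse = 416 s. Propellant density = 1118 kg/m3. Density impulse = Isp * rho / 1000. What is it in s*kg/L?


rho*Isp = 416 * 1118 / 1000 = 465 s*kg/L

465 s*kg/L


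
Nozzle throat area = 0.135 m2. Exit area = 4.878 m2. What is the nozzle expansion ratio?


AR = 4.878 / 0.135 = 36.1

36.1


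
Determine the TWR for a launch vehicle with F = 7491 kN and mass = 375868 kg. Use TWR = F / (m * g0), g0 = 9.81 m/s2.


TWR = 7491000 / (375868 * 9.81) = 2.03

2.03


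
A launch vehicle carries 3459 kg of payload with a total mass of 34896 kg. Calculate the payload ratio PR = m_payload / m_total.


PR = 3459 / 34896 = 0.0991

0.0991


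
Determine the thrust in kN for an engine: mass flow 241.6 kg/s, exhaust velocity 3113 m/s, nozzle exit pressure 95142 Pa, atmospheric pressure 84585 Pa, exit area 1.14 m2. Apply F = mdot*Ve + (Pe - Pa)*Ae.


F = 241.6 * 3113 + (95142 - 84585) * 1.14 = 764136.0 N = 764.1 kN

764.1 kN


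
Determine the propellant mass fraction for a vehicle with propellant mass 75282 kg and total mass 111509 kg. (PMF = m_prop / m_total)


PMF = 75282 / 111509 = 0.675

0.675


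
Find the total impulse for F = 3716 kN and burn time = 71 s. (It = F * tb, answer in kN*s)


It = 3716 * 71 = 263836 kN*s

263836 kN*s


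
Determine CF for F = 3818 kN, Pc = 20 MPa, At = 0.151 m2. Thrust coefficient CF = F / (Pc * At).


CF = 3818000 / (20e6 * 0.151) = 1.26

1.26


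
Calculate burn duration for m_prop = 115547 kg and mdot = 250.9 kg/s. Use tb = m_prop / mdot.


tb = 115547 / 250.9 = 460.5 s

460.5 s


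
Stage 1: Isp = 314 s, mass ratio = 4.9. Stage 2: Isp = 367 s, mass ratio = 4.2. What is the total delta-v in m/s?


dV1 = 314 * 9.81 * ln(4.9) = 4895.4 m/s
dV2 = 367 * 9.81 * ln(4.2) = 5166.7 m/s
Total dV = 4895.4 + 5166.7 = 10062.1 m/s ~ 10062 m/s

10062 m/s


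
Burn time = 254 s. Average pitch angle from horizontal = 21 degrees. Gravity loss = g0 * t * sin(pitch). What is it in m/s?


GL = 9.81 * 254 * sin(21 deg) = 893 m/s

893 m/s


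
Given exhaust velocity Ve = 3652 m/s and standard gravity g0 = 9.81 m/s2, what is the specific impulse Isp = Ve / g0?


Isp = Ve / g0 = 3652 / 9.81 = 372.3 s

372.3 s


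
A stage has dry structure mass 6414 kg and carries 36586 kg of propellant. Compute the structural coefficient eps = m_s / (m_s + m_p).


eps = 6414 / (6414 + 36586) = 0.1492

0.1492


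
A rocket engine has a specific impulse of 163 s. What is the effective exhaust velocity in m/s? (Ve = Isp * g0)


Ve = Isp * g0 = 163 * 9.81 = 1599.0 m/s

1599.0 m/s


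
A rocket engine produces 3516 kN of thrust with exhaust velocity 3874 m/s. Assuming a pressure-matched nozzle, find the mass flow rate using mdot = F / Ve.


mdot = F / Ve = 3516000 / 3874 = 907.6 kg/s

907.6 kg/s


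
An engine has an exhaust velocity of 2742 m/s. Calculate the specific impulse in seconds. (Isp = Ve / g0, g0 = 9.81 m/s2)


Isp = Ve / g0 = 2742 / 9.81 = 279.5 s

279.5 s


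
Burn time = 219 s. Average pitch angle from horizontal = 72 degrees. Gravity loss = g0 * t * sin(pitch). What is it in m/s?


GL = 9.81 * 219 * sin(72 deg) = 2043 m/s

2043 m/s


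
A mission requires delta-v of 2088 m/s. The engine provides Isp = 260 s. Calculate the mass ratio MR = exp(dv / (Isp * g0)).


Ve = 260 * 9.81 = 2550.6 m/s
MR = exp(2088 / 2550.6) = 2.267

2.267


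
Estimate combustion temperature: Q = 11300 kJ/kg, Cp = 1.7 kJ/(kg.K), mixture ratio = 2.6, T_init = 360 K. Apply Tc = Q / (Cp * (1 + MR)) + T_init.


Tc = 11300 / (1.7 * (1 + 2.6)) + 360 = 2206 K

2206 K


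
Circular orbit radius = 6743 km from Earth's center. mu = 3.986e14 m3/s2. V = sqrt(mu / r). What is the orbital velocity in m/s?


V = sqrt(3.986e14 / 6743000) = 7689 m/s

7689 m/s


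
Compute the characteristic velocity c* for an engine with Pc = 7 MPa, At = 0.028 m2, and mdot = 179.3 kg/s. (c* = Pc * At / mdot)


c* = 7e6 * 0.028 / 179.3 = 1093 m/s

1093 m/s


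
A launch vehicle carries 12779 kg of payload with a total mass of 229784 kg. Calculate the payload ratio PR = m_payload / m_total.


PR = 12779 / 229784 = 0.0556

0.0556


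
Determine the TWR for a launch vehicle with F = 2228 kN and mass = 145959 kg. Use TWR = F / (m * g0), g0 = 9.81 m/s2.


TWR = 2228000 / (145959 * 9.81) = 1.56

1.56


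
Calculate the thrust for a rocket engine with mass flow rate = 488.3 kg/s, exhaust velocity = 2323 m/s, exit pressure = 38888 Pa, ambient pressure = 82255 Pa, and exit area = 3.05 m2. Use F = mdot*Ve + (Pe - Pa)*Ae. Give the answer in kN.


F = 488.3 * 2323 + (38888 - 82255) * 3.05 = 1.0021e+06 N = 1002.1 kN

1002.1 kN


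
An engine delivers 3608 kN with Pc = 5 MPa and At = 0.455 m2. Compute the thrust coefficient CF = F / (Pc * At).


CF = 3608000 / (5e6 * 0.455) = 1.59

1.59


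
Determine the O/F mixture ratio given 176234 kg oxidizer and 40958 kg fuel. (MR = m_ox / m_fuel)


MR = 176234 / 40958 = 4.3

4.3


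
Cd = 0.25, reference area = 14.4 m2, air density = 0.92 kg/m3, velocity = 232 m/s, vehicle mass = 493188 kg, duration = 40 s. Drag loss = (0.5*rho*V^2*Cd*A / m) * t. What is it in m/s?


D = 0.5 * 0.92 * 232^2 * 0.25 * 14.4 = 89132.54 N
a = 89132.54 / 493188 = 0.1807 m/s2
dV = 0.1807 * 40 = 7.2 m/s

7.2 m/s


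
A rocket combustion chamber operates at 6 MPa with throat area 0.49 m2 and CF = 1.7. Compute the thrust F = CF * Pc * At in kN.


F = 1.7 * 6e6 * 0.49 = 4.9980e+06 N = 4998.0 kN

4998.0 kN


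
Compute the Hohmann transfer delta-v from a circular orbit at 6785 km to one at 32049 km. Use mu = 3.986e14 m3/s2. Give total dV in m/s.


V1 = sqrt(mu/r1) = 7664.67 m/s
dV1 = V1*(sqrt(2*r2/(r1+r2)) - 1) = 2182.46 m/s
V2 = sqrt(mu/r2) = 3526.64 m/s
dV2 = V2*(1 - sqrt(2*r1/(r1+r2))) = 1441.93 m/s
Total dV = 3624 m/s

3624 m/s


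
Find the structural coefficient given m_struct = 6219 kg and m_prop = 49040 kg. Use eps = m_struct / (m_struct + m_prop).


eps = 6219 / (6219 + 49040) = 0.1125

0.1125


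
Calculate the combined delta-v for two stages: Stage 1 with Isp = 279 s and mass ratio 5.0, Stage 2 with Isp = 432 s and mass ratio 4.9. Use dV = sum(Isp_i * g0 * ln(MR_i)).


dV1 = 279 * 9.81 * ln(5.0) = 4405.0 m/s
dV2 = 432 * 9.81 * ln(4.9) = 6735.1 m/s
Total dV = 4405.0 + 6735.1 = 11140.1 m/s ~ 11140 m/s

11140 m/s


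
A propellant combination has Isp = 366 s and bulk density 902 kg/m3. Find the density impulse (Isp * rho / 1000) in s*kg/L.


rho*Isp = 366 * 902 / 1000 = 330 s*kg/L

330 s*kg/L


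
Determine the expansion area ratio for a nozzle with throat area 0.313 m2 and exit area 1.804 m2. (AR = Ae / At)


AR = 1.804 / 0.313 = 5.8

5.8


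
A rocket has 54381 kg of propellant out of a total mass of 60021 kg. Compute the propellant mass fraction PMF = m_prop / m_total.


PMF = 54381 / 60021 = 0.906

0.906


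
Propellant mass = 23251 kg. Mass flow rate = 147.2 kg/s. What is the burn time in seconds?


tb = 23251 / 147.2 = 158.0 s

158.0 s


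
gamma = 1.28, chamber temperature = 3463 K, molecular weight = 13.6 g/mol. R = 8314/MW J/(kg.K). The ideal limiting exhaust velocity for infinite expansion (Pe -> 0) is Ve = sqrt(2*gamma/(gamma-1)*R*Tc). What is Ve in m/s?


R = 8314 / 13.6 = 611.32 J/(kg.K)
Ve = sqrt(2 * 1.28 / (1.28 - 1) * 611.32 * 3463) = 4399 m/s

4399 m/s


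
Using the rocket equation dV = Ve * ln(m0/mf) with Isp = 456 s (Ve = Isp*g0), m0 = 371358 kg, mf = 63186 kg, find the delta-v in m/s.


Ve = 456 * 9.81 = 4473.36 m/s
dV = 4473.36 * ln(371358/63186) = 7923 m/s

7923 m/s


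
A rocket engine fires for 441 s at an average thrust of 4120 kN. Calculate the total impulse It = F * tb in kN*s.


It = 4120 * 441 = 1816920 kN*s

1816920 kN*s


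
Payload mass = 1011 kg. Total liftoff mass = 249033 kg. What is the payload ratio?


PR = 1011 / 249033 = 0.0041

0.0041


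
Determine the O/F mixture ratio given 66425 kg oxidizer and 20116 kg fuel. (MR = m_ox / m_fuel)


MR = 66425 / 20116 = 3.3

3.3


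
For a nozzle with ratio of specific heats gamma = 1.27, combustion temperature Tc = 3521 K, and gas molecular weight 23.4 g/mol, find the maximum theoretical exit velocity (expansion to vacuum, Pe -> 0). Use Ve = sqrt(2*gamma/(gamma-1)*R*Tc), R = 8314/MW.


R = 8314 / 23.4 = 355.3 J/(kg.K)
Ve = sqrt(2 * 1.27 / (1.27 - 1) * 355.3 * 3521) = 3431 m/s

3431 m/s


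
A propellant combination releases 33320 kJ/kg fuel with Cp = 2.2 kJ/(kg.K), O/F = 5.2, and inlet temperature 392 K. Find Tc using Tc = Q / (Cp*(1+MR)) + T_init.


Tc = 33320 / (2.2 * (1 + 5.2)) + 392 = 2835 K

2835 K


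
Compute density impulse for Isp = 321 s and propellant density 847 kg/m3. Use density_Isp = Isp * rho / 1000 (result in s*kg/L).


rho*Isp = 321 * 847 / 1000 = 272 s*kg/L

272 s*kg/L


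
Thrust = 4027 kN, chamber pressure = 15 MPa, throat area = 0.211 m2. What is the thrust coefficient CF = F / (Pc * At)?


CF = 4027000 / (15e6 * 0.211) = 1.27

1.27


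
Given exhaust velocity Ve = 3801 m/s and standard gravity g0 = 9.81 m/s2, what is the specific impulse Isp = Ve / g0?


Isp = Ve / g0 = 3801 / 9.81 = 387.5 s

387.5 s


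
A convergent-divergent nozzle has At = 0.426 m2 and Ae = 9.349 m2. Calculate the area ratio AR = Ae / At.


AR = 9.349 / 0.426 = 21.9

21.9


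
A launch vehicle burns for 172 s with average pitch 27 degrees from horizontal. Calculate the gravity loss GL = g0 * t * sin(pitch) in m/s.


GL = 9.81 * 172 * sin(27 deg) = 766 m/s

766 m/s


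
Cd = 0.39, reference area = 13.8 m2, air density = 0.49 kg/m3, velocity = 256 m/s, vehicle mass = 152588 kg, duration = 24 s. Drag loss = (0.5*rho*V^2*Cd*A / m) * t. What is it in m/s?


D = 0.5 * 0.49 * 256^2 * 0.39 * 13.8 = 86415.11 N
a = 86415.11 / 152588 = 0.5663 m/s2
dV = 0.5663 * 24 = 13.6 m/s

13.6 m/s


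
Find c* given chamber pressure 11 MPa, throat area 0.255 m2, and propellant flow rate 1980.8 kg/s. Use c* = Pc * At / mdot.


c* = 11e6 * 0.255 / 1980.8 = 1416 m/s

1416 m/s


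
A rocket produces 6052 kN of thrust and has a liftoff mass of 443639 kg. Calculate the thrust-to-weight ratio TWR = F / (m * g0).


TWR = 6052000 / (443639 * 9.81) = 1.39

1.39


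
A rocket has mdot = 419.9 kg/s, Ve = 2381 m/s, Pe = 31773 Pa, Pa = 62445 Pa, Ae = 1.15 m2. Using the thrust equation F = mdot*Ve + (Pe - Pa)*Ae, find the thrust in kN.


F = 419.9 * 2381 + (31773 - 62445) * 1.15 = 964509.0 N = 964.5 kN

964.5 kN


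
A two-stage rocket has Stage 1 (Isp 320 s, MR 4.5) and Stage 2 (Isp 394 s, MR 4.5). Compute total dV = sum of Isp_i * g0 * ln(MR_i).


dV1 = 320 * 9.81 * ln(4.5) = 4721.6 m/s
dV2 = 394 * 9.81 * ln(4.5) = 5813.5 m/s
Total dV = 4721.6 + 5813.5 = 10535.1 m/s ~ 10535 m/s

10535 m/s


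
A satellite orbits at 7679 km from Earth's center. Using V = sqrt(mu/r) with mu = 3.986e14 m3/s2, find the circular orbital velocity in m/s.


V = sqrt(3.986e14 / 7679000) = 7205 m/s

7205 m/s


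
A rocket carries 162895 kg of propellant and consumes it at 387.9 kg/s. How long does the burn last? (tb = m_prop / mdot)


tb = 162895 / 387.9 = 419.9 s

419.9 s


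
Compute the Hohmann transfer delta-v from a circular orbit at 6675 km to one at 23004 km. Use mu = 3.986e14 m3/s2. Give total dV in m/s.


V1 = sqrt(mu/r1) = 7727.57 m/s
dV1 = V1*(sqrt(2*r2/(r1+r2)) - 1) = 1893.76 m/s
V2 = sqrt(mu/r2) = 4162.62 m/s
dV2 = V2*(1 - sqrt(2*r1/(r1+r2))) = 1370.83 m/s
Total dV = 3265 m/s

3265 m/s


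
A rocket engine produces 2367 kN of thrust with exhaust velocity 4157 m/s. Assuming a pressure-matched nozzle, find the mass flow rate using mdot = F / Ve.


mdot = F / Ve = 2367000 / 4157 = 569.4 kg/s

569.4 kg/s


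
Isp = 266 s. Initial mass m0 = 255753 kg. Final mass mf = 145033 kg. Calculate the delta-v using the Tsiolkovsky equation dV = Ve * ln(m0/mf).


Ve = 266 * 9.81 = 2609.46 m/s
dV = 2609.46 * ln(255753/145033) = 1480 m/s

1480 m/s


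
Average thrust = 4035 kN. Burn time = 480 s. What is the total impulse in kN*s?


It = 4035 * 480 = 1936800 kN*s

1936800 kN*s


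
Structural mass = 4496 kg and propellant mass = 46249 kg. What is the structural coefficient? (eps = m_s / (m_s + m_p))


eps = 4496 / (4496 + 46249) = 0.0886

0.0886


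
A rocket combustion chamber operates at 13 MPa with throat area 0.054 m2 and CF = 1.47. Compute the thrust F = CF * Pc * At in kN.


F = 1.47 * 13e6 * 0.054 = 1.0319e+06 N = 1031.9 kN

1031.9 kN


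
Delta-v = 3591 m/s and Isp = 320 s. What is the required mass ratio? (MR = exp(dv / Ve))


Ve = 320 * 9.81 = 3139.2 m/s
MR = exp(3591 / 3139.2) = 3.139

3.139


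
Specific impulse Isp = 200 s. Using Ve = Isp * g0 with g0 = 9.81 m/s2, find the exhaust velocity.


Ve = Isp * g0 = 200 * 9.81 = 1962.0 m/s

1962.0 m/s


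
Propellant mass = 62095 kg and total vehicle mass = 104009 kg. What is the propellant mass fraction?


PMF = 62095 / 104009 = 0.597

0.597


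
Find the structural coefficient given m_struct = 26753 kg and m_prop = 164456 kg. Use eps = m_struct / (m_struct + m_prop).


eps = 26753 / (26753 + 164456) = 0.1399

0.1399


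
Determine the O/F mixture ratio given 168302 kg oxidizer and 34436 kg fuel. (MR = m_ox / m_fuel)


MR = 168302 / 34436 = 4.89

4.89


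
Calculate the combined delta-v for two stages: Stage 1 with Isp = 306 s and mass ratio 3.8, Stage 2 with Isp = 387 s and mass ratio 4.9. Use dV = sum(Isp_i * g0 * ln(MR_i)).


dV1 = 306 * 9.81 * ln(3.8) = 4007.5 m/s
dV2 = 387 * 9.81 * ln(4.9) = 6033.5 m/s
Total dV = 4007.5 + 6033.5 = 10041.0 m/s ~ 10041 m/s

10041 m/s


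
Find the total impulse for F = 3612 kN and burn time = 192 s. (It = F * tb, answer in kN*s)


It = 3612 * 192 = 693504 kN*s

693504 kN*s


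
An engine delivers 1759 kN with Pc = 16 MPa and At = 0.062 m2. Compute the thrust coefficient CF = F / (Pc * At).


CF = 1759000 / (16e6 * 0.062) = 1.77

1.77
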